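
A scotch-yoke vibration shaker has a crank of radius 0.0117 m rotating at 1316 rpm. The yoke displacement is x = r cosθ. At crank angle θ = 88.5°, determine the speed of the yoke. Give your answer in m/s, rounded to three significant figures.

1.61

ω = 137.8 rad/s (from 1316 rpm).
x = r cosθ ⇒ ẋ = −rω sinθ.
|v| = rω|sinθ| = 0.0117·137.8·|sin 88.5°| = 1.6118 m/s.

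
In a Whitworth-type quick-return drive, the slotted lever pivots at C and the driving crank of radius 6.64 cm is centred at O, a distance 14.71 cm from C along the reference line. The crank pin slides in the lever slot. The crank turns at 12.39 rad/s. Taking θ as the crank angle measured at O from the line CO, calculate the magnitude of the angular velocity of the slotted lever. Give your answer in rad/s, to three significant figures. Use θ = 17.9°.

3.80

ω = 12.39 rad/s
Crank pin A relative to C: A = (d + r cosθ, r sinθ); lever angle φ = atan2(r sinθ, d + r cosθ).
Differentiating tanφ: φ̇ = rω(d cosθ + r)/(d² + r² + 2dr cosθ).
d² + r² + 2dr cosθ = |CA|² = 0.0446367 m²;  d cosθ + r = +0.20638 m.
|ω_lever| = |0.0664·12.39·+0.20638| / 0.0446367 = 3.8038 rad/s.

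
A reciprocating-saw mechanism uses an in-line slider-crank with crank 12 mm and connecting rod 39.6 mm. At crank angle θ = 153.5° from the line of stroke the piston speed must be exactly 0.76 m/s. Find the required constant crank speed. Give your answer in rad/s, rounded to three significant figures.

195

For an in-line slider-crank, |v_piston| = rω|sinθ|·[1 + r cosθ/√(L² − r² sin²θ)].
With r = 0.012 m, L = 0.0396 m, θ = 153.5°: the bracketed kinematic factor |dx/dθ| = 0.0038889 m.
ω = v/|dx/dθ| = 0.76/0.0038889 = 195.43 rad/s.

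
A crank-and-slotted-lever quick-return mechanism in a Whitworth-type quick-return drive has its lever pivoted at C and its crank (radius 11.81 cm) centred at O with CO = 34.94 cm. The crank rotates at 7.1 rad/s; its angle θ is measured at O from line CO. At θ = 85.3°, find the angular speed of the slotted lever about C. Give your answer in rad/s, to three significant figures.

ω = 7.1 rad/s
Crank pin A relative to C: A = (d + r cosθ, r sinθ); lever angle φ = atan2(r sinθ, d + r cosθ).
Differentiating tanφ: φ̇ = rω(d cosθ + r)/(d² + r² + 2dr cosθ).
d² + r² + 2dr cosθ = |CA|² = 0.14279 m²;  d cosθ + r = +0.14673 m.
|ω_lever| = |0.1181·7.1·+0.14673| / 0.14279 = 0.86164 rad/s.

0.862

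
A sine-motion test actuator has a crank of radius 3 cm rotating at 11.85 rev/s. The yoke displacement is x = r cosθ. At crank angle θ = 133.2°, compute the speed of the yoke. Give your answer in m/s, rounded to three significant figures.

1.63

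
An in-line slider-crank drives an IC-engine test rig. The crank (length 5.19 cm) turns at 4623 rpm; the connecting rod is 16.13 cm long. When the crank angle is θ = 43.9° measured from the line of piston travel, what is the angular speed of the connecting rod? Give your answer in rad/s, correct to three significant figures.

115

ω = 484.1 rad/s (converted from 4623 rpm).
The rod makes angle φ with the slider axis where L sinφ = r sinθ; differentiating, L cosφ·φ̇ = r ω cosθ.
L cosφ = √(L² − r² sin²θ) = 0.15723 m.
|ω_rod| = r ω |cosθ| / √(L² − r² sin²θ) = 0.0519·484.1·0.72055/0.15723 = 115.14 rad/s.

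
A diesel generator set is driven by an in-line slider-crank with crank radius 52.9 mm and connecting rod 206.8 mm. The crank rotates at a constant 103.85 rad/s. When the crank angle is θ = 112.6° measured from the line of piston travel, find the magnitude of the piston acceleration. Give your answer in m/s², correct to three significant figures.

324

ω = 103.8 rad/s
x(θ) = r cosθ + √(L² − r² sin²θ); with ω constant, a = ω²·d²x/dθ².
d²x/dθ² = −r cosθ − r²(cos2θ)/√u − r⁴ sin²2θ/(4u^{3/2}),  u = L² − r² sin²θ = 0.0403811 m².
Substituting r = 0.0529 m, L = 0.2068 m, θ = 112.6°: d²x/dθ² = +0.03002 m.
a = ω²·d²x/dθ² = (103.8)²·(+0.03002) = +323.76 m/s²;  |a| = 323.76 m/s².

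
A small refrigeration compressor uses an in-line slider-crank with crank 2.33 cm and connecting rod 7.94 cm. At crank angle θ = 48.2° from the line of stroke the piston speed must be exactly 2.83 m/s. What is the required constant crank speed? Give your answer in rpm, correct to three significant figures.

1300

For an in-line slider-crank, |v_piston| = rω|sinθ|·[1 + r cosθ/√(L² − r² sin²θ)].
With r = 0.0233 m, L = 0.0794 m, θ = 48.2°: the bracketed kinematic factor |dx/dθ| = 0.020851 m.
ω = v/|dx/dθ| = 2.83/0.020851 = 135.72 rad/s.
N = 60ω/(2π) = 1296.1 rpm.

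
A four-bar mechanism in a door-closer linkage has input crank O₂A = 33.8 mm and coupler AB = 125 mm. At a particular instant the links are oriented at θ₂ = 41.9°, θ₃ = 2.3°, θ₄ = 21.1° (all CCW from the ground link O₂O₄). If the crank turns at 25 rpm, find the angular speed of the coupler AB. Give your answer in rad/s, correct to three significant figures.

0.780

ω₂ = 2.618 rad/s (from 25 rpm).
Differentiating the loop-closure r₂e^{iθ₂}+r₃e^{iθ₃}=r₁+r₄e^{iθ₄} gives r₂ω₂e^{iθ₂}+r₃ω₃e^{iθ₃}=r₄ω₄e^{iθ₄}.
Eliminating the other unknown: ω₃ = r₂ω₂ sin(θ₄−θ₂) / [r₃ sin(θ₃−θ₄)].
Numerator sine = -0.35511; denominator sine = -0.32227.
Result = 0.0338·2.618·(-0.35511) / (0.125·(-0.32227)) = +0.78005 rad/s; magnitude 0.78005 rad/s.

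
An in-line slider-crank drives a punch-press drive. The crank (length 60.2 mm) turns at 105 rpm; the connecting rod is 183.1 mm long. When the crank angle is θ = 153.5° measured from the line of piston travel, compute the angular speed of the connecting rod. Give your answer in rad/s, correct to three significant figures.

3.27

ω = 11 rad/s (converted from 105 rpm).
The rod makes angle φ with the slider axis where L sinφ = r sinθ; differentiating, L cosφ·φ̇ = r ω cosθ.
L cosφ = √(L² − r² sin²θ) = 0.18112 m.
|ω_rod| = r ω |cosθ| / √(L² − r² sin²θ) = 0.0602·11·0.89493/0.18112 = 3.2707 rad/s.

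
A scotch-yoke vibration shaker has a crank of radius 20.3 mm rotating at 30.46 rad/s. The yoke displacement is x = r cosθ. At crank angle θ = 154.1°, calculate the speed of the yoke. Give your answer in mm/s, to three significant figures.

ω = 30.46 rad/s
x = r cosθ ⇒ ẋ = −rω sinθ.
|v| = rω|sinθ| = 0.0203·30.46·|sin 154.1°| = 0.27009 m/s = 270.09 mm/s.

270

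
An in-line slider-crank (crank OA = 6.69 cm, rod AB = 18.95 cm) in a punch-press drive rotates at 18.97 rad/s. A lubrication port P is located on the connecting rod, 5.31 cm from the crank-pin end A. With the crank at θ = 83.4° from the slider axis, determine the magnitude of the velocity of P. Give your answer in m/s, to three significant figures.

ω = 18.97 rad/s.  Crank-pin speed |V_A| = rω = 1.2691 m/s, perpendicular to OA.
Rod angle: sinφ = −(r/L) sinθ ⇒ φ = -20.530°; ω_rod = −rω cosθ/√(L²−r²sin²θ) = -0.82194 rad/s.
V_P = V_A + ω_rod × AP, with AP = 0.0531 m along the rod.
Components: V_Px = −rω sinθ − a·ω_rod·sinφ = -1.276 m/s;  V_Py = rω cosθ + a·ω_rod·cosφ = +0.10499 m/s.
|V_P| = √(V_Px² + V_Py²) = 1.2803 m/s.

1.28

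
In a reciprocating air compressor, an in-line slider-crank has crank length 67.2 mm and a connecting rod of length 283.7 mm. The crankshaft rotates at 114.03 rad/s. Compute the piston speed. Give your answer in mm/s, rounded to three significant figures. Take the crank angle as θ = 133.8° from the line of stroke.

ω = 114 rad/s
For an in-line slider-crank, x = r cosθ + √(L² − r² sin²θ), so v = −rω sinθ·[1 + r cosθ/√(L² − r² sin²θ)].
With r = 0.0672 m, L = 0.2837 m, θ = 133.8°: √(L² − r² sin²θ) = 0.27952 m.
v = −0.0672·114·0.72176·[1 + 0.0672·-0.69214/0.27952] = -4.6104 m/s.
|v| = 4.6104 m/s = 4610.4 mm/s.

4610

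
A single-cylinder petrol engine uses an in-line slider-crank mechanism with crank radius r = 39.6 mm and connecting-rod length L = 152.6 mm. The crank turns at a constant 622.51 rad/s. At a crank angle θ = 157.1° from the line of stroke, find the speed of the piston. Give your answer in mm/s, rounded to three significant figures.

7290

ω = 622.5 rad/s
For an in-line slider-crank, x = r cosθ + √(L² − r² sin²θ), so v = −rω sinθ·[1 + r cosθ/√(L² − r² sin²θ)].
With r = 0.0396 m, L = 0.1526 m, θ = 157.1°: √(L² − r² sin²θ) = 0.15182 m.
v = −0.0396·622.5·0.38912·[1 + 0.0396·-0.92119/0.15182] = -7.2876 m/s.
|v| = 7.2876 m/s = 7287.6 mm/s.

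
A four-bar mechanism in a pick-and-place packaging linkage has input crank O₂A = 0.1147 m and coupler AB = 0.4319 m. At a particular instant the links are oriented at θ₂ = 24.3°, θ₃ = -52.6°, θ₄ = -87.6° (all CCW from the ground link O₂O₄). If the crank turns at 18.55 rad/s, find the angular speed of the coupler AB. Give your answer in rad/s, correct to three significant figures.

7.97

ω₂ = 18.55 rad/s
Differentiating the loop-closure r₂e^{iθ₂}+r₃e^{iθ₃}=r₁+r₄e^{iθ₄} gives r₂ω₂e^{iθ₂}+r₃ω₃e^{iθ₃}=r₄ω₄e^{iθ₄}.
Eliminating the other unknown: ω₃ = r₂ω₂ sin(θ₄−θ₂) / [r₃ sin(θ₃−θ₄)].
Numerator sine = -0.92784; denominator sine = +0.57358.
Result = 0.1147·18.55·(-0.92784) / (0.4319·(+0.57358)) = -7.969 rad/s; magnitude 7.969 rad/s.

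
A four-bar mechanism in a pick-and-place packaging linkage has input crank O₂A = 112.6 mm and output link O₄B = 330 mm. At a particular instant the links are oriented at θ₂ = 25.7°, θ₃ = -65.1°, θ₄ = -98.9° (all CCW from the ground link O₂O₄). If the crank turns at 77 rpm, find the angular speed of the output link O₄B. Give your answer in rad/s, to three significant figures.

ω₂ = 8.063 rad/s (from 77 rpm).
Differentiating the loop-closure r₂e^{iθ₂}+r₃e^{iθ₃}=r₁+r₄e^{iθ₄} gives r₂ω₂e^{iθ₂}+r₃ω₃e^{iθ₃}=r₄ω₄e^{iθ₄}.
Eliminating the other unknown: ω₄ = r₂ω₂ sin(θ₂−θ₃) / [r₄ sin(θ₄−θ₃)].
Numerator sine = +0.99990; denominator sine = -0.55630.
Result = 0.1126·8.063·(+0.99990) / (0.33·(-0.55630)) = -4.9453 rad/s; magnitude 4.9453 rad/s.

4.95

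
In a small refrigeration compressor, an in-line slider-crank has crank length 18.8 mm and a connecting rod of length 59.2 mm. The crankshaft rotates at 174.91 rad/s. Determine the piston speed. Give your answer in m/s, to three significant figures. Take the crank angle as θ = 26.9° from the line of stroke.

1.91

ω = 174.9 rad/s
For an in-line slider-crank, x = r cosθ + √(L² − r² sin²θ), so v = −rω sinθ·[1 + r cosθ/√(L² − r² sin²θ)].
With r = 0.0188 m, L = 0.0592 m, θ = 26.9°: √(L² − r² sin²θ) = 0.058586 m.
v = −0.0188·174.9·0.45243·[1 + 0.0188·0.89180/0.058586] = -1.9135 m/s.
|v| = 1.9135 m/s.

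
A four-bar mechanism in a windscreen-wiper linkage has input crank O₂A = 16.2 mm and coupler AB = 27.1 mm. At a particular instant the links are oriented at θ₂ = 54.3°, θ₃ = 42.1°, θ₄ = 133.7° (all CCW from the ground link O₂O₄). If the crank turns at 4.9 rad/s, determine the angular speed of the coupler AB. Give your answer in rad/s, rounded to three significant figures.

ω₂ = 4.9 rad/s
Differentiating the loop-closure r₂e^{iθ₂}+r₃e^{iθ₃}=r₁+r₄e^{iθ₄} gives r₂ω₂e^{iθ₂}+r₃ω₃e^{iθ₃}=r₄ω₄e^{iθ₄}.
Eliminating the other unknown: ω₃ = r₂ω₂ sin(θ₄−θ₂) / [r₃ sin(θ₃−θ₄)].
Numerator sine = +0.98294; denominator sine = -0.99961.
Result = 0.0162·4.9·(+0.98294) / (0.0271·(-0.99961)) = -2.8803 rad/s; magnitude 2.8803 rad/s.

2.88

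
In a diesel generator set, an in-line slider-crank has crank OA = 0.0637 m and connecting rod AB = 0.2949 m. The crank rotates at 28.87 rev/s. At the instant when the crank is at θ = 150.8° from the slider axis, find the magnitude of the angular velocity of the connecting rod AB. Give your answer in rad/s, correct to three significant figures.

ω = 181.4 rad/s (converted from 28.87 rev/s).
The rod makes angle φ with the slider axis where L sinφ = r sinθ; differentiating, L cosφ·φ̇ = r ω cosθ.
L cosφ = √(L² − r² sin²θ) = 0.29326 m.
|ω_rod| = r ω |cosθ| / √(L² − r² sin²θ) = 0.0637·181.4·0.87292/0.29326 = 34.395 rad/s.

34.4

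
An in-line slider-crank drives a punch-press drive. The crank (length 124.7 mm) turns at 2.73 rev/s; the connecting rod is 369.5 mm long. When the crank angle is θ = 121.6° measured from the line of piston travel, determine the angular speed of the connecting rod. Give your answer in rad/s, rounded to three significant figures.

ω = 17.15 rad/s (converted from 2.73 rev/s).
The rod makes angle φ with the slider axis where L sinφ = r sinθ; differentiating, L cosφ·φ̇ = r ω cosθ.
L cosφ = √(L² − r² sin²θ) = 0.35391 m.
|ω_rod| = r ω |cosθ| / √(L² − r² sin²θ) = 0.1247·17.15·0.52399/0.35391 = 3.1669 rad/s.

3.17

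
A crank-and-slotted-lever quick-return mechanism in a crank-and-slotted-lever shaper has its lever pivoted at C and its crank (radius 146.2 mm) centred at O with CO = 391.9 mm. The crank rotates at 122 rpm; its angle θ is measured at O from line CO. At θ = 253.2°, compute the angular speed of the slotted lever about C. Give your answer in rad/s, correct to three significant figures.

ω = 12.78 rad/s (from 122 rpm).
Crank pin A relative to C: A = (d + r cosθ, r sinθ); lever angle φ = atan2(r sinθ, d + r cosθ).
Differentiating tanφ: φ̇ = rω(d cosθ + r)/(d² + r² + 2dr cosθ).
d² + r² + 2dr cosθ = |CA|² = 0.141839 m²;  d cosθ + r = +0.032928 m.
|ω_lever| = |0.1462·12.78·+0.032928| / 0.141839 = 0.43362 rad/s.

0.434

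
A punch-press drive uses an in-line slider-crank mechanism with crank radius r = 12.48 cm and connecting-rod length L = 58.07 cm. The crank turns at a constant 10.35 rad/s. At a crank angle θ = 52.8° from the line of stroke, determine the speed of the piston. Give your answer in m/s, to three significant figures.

1.16

ω = 10.35 rad/s
For an in-line slider-crank, x = r cosθ + √(L² − r² sin²θ), so v = −rω sinθ·[1 + r cosθ/√(L² − r² sin²θ)].
With r = 0.1248 m, L = 0.5807 m, θ = 52.8°: √(L² − r² sin²θ) = 0.57213 m.
v = −0.1248·10.35·0.79653·[1 + 0.1248·0.60460/0.57213] = -1.1646 m/s.
|v| = 1.1646 m/s.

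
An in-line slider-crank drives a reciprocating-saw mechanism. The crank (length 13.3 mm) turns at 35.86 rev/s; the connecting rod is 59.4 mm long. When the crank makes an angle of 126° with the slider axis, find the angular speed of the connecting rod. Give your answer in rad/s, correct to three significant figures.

30.2

ω = 225.3 rad/s (converted from 35.86 rev/s).
The rod makes angle φ with the slider axis where L sinφ = r sinθ; differentiating, L cosφ·φ̇ = r ω cosθ.
L cosφ = √(L² − r² sin²θ) = 0.058417 m.
|ω_rod| = r ω |cosθ| / √(L² − r² sin²θ) = 0.0133·225.3·0.58779/0.058417 = 30.152 rad/s.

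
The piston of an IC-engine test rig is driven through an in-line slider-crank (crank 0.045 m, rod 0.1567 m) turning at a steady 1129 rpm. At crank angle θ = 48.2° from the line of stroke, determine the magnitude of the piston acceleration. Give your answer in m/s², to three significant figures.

403

ω = 2π·1129/60 = 118.2 rad/s
x(θ) = r cosθ + √(L² − r² sin²θ); with ω constant, a = ω²·d²x/dθ².
d²x/dθ² = −r cosθ − r²(cos2θ)/√u − r⁴ sin²2θ/(4u^{3/2}),  u = L² − r² sin²θ = 0.0234295 m².
Substituting r = 0.045 m, L = 0.1567 m, θ = 48.2°: d²x/dθ² = -0.028802 m.
a = ω²·d²x/dθ² = (118.2)²·(-0.028802) = -402.59 m/s²;  |a| = 402.59 m/s².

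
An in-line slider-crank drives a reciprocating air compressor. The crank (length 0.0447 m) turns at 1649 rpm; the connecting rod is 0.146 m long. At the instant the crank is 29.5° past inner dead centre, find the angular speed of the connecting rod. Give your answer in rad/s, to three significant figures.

ω = 172.7 rad/s (converted from 1649 rpm).
The rod makes angle φ with the slider axis where L sinφ = r sinθ; differentiating, L cosφ·φ̇ = r ω cosθ.
L cosφ = √(L² − r² sin²θ) = 0.14433 m.
|ω_rod| = r ω |cosθ| / √(L² − r² sin²θ) = 0.0447·172.7·0.87036/0.14433 = 46.547 rad/s.

46.5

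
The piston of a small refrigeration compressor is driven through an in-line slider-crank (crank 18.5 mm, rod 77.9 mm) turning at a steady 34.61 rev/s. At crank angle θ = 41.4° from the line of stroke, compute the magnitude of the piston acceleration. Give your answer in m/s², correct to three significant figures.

686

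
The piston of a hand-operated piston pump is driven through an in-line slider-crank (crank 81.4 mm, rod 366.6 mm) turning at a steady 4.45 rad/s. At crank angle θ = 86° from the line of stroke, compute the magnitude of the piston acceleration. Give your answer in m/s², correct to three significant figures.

ω = 4.45 rad/s
x(θ) = r cosθ + √(L² − r² sin²θ); with ω constant, a = ω²·d²x/dθ².
d²x/dθ² = −r cosθ − r²(cos2θ)/√u − r⁴ sin²2θ/(4u^{3/2}),  u = L² − r² sin²θ = 0.127802 m².
Substituting r = 0.0814 m, L = 0.3666 m, θ = 86°: d²x/dθ² = +0.012671 m.
a = ω²·d²x/dθ² = (4.45)²·(+0.012671) = +0.25092 m/s²;  |a| = 0.25092 m/s².

0.251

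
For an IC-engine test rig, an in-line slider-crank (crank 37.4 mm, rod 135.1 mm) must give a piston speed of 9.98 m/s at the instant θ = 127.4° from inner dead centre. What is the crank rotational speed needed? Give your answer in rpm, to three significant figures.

3880

For an in-line slider-crank, |v_piston| = rω|sinθ|·[1 + r cosθ/√(L² − r² sin²θ)].
With r = 0.0374 m, L = 0.1351 m, θ = 127.4°: the bracketed kinematic factor |dx/dθ| = 0.02459 m.
ω = v/|dx/dθ| = 9.98/0.02459 = 405.85 rad/s.
N = 60ω/(2π) = 3875.6 rpm.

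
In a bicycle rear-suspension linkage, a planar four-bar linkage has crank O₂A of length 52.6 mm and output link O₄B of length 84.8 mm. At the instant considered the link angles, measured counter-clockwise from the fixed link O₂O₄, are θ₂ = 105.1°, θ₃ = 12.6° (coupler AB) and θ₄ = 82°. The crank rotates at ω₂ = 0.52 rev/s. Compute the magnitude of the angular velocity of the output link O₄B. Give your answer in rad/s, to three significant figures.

ω₂ = 3.267 rad/s (from 0.52 rev/s).
Differentiating the loop-closure r₂e^{iθ₂}+r₃e^{iθ₃}=r₁+r₄e^{iθ₄} gives r₂ω₂e^{iθ₂}+r₃ω₃e^{iθ₃}=r₄ω₄e^{iθ₄}.
Eliminating the other unknown: ω₄ = r₂ω₂ sin(θ₂−θ₃) / [r₄ sin(θ₄−θ₃)].
Numerator sine = +0.99905; denominator sine = +0.93606.
Result = 0.0526·3.267·(+0.99905) / (0.0848·(+0.93606)) = +2.163 rad/s; magnitude 2.163 rad/s.

2.16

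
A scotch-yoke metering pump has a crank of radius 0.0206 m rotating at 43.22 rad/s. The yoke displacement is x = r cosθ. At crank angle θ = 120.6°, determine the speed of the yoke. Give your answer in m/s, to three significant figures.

ω = 43.22 rad/s
x = r cosθ ⇒ ẋ = −rω sinθ.
|v| = rω|sinθ| = 0.0206·43.22·|sin 120.6°| = 0.76635 m/s.

0.766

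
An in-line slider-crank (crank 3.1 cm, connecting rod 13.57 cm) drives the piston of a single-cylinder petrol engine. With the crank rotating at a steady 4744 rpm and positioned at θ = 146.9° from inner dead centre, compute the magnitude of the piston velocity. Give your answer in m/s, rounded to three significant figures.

ω = 2π·4744/60 = 496.8 rad/s
For an in-line slider-crank, x = r cosθ + √(L² − r² sin²θ), so v = −rω sinθ·[1 + r cosθ/√(L² − r² sin²θ)].
With r = 0.031 m, L = 0.1357 m, θ = 146.9°: √(L² − r² sin²θ) = 0.13464 m.
v = −0.031·496.8·0.54610·[1 + 0.031·-0.83772/0.13464] = -6.7881 m/s.
|v| = 6.7881 m/s.

6.79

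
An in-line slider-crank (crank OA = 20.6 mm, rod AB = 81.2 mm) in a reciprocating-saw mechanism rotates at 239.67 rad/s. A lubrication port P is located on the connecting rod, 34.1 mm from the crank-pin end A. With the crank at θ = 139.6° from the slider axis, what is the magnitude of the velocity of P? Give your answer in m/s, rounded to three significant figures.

ω = 239.7 rad/s.  Crank-pin speed |V_A| = rω = 4.9372 m/s, perpendicular to OA.
Rod angle: sinφ = −(r/L) sinθ ⇒ φ = -9.464°; ω_rod = −rω cosθ/√(L²−r²sin²θ) = +46.943 rad/s.
V_P = V_A + ω_rod × AP, with AP = 0.0341 m along the rod.
Components: V_Px = −rω sinθ − a·ω_rod·sinφ = -2.9367 m/s;  V_Py = rω cosθ + a·ω_rod·cosφ = -2.1809 m/s.
|V_P| = √(V_Px² + V_Py²) = 3.6579 m/s.

3.66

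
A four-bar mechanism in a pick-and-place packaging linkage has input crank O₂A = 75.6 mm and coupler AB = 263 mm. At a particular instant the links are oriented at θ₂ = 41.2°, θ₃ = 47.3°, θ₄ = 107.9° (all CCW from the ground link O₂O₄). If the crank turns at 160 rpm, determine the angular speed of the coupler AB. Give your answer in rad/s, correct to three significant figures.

5.08

ω₂ = 16.76 rad/s (from 160 rpm).
Differentiating the loop-closure r₂e^{iθ₂}+r₃e^{iθ₃}=r₁+r₄e^{iθ₄} gives r₂ω₂e^{iθ₂}+r₃ω₃e^{iθ₃}=r₄ω₄e^{iθ₄}.
Eliminating the other unknown: ω₃ = r₂ω₂ sin(θ₄−θ₂) / [r₃ sin(θ₃−θ₄)].
Numerator sine = +0.91845; denominator sine = -0.87121.
Result = 0.0756·16.76·(+0.91845) / (0.263·(-0.87121)) = -5.0774 rad/s; magnitude 5.0774 rad/s.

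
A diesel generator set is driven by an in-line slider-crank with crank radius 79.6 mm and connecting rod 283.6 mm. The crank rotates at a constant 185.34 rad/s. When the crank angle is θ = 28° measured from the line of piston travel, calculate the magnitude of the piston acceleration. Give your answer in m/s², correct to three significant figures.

ω = 185.3 rad/s
x(θ) = r cosθ + √(L² − r² sin²θ); with ω constant, a = ω²·d²x/dθ².
d²x/dθ² = −r cosθ − r²(cos2θ)/√u − r⁴ sin²2θ/(4u^{3/2}),  u = L² − r² sin²θ = 0.0790324 m².
Substituting r = 0.0796 m, L = 0.2836 m, θ = 28°: d²x/dθ² = -0.083196 m.
a = ω²·d²x/dθ² = (185.3)²·(-0.083196) = -2857.9 m/s²;  |a| = 2857.9 m/s².

2860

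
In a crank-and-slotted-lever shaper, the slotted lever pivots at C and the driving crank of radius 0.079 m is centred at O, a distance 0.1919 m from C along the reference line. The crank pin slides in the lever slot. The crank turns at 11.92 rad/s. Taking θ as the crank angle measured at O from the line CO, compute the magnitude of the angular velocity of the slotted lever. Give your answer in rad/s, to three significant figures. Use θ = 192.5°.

ω = 11.92 rad/s
Crank pin A relative to C: A = (d + r cosθ, r sinθ); lever angle φ = atan2(r sinθ, d + r cosθ).
Differentiating tanφ: φ̇ = rω(d cosθ + r)/(d² + r² + 2dr cosθ).
d² + r² + 2dr cosθ = |CA|² = 0.0134651 m²;  d cosθ + r = -0.10835 m.
|ω_lever| = |0.079·11.92·-0.10835| / 0.0134651 = 7.5775 rad/s.

7.58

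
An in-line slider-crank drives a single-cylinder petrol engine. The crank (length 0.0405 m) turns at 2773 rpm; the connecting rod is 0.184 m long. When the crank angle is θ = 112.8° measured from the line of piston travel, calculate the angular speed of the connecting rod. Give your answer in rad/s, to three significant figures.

25.3

ω = 290.4 rad/s (converted from 2773 rpm).
The rod makes angle φ with the slider axis where L sinφ = r sinθ; differentiating, L cosφ·φ̇ = r ω cosθ.
L cosφ = √(L² − r² sin²θ) = 0.18017 m.
|ω_rod| = r ω |cosθ| / √(L² − r² sin²θ) = 0.0405·290.4·0.38752/0.18017 = 25.295 rad/s.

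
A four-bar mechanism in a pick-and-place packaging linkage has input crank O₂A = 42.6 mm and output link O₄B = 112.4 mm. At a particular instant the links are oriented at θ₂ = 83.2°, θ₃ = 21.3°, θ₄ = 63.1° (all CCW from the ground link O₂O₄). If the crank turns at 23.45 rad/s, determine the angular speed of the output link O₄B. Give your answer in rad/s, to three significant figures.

11.8

ω₂ = 23.45 rad/s
Differentiating the loop-closure r₂e^{iθ₂}+r₃e^{iθ₃}=r₁+r₄e^{iθ₄} gives r₂ω₂e^{iθ₂}+r₃ω₃e^{iθ₃}=r₄ω₄e^{iθ₄}.
Eliminating the other unknown: ω₄ = r₂ω₂ sin(θ₂−θ₃) / [r₄ sin(θ₄−θ₃)].
Numerator sine = +0.88213; denominator sine = +0.66653.
Result = 0.0426·23.45·(+0.88213) / (0.1124·(+0.66653)) = +11.762 rad/s; magnitude 11.762 rad/s.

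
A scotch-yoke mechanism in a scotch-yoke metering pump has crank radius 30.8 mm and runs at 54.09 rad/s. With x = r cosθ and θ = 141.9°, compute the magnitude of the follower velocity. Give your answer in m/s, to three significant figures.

ω = 54.09 rad/s
x = r cosθ ⇒ ẋ = −rω sinθ.
|v| = rω|sinθ| = 0.0308·54.09·|sin 141.9°| = 1.028 m/s.

1.03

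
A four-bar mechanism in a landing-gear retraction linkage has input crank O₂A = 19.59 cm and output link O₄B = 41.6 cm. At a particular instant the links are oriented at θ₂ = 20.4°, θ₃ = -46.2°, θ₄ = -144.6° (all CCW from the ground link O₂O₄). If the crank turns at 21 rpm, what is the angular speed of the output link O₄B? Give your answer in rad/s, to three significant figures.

0.961

ω₂ = 2.199 rad/s (from 21 rpm).
Differentiating the loop-closure r₂e^{iθ₂}+r₃e^{iθ₃}=r₁+r₄e^{iθ₄} gives r₂ω₂e^{iθ₂}+r₃ω₃e^{iθ₃}=r₄ω₄e^{iθ₄}.
Eliminating the other unknown: ω₄ = r₂ω₂ sin(θ₂−θ₃) / [r₄ sin(θ₄−θ₃)].
Numerator sine = +0.91775; denominator sine = -0.98927.
Result = 0.1959·2.199·(+0.91775) / (0.416·(-0.98927)) = -0.96073 rad/s; magnitude 0.96073 rad/s.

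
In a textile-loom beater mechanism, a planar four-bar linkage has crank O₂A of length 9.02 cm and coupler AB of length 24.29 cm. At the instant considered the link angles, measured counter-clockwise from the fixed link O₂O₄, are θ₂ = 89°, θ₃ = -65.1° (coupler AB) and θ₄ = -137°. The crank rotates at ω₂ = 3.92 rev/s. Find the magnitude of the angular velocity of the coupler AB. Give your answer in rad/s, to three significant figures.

ω₂ = 24.63 rad/s (from 3.92 rev/s).
Differentiating the loop-closure r₂e^{iθ₂}+r₃e^{iθ₃}=r₁+r₄e^{iθ₄} gives r₂ω₂e^{iθ₂}+r₃ω₃e^{iθ₃}=r₄ω₄e^{iθ₄}.
Eliminating the other unknown: ω₃ = r₂ω₂ sin(θ₄−θ₂) / [r₃ sin(θ₃−θ₄)].
Numerator sine = +0.71934; denominator sine = +0.95052.
Result = 0.0902·24.63·(+0.71934) / (0.2429·(+0.95052)) = +6.9218 rad/s; magnitude 6.9218 rad/s.

6.92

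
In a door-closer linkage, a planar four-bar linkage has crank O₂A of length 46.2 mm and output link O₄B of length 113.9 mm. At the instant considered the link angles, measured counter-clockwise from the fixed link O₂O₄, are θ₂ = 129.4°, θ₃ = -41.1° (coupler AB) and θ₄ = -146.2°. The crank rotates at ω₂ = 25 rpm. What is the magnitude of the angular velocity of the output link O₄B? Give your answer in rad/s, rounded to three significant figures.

ω₂ = 2.618 rad/s (from 25 rpm).
Differentiating the loop-closure r₂e^{iθ₂}+r₃e^{iθ₃}=r₁+r₄e^{iθ₄} gives r₂ω₂e^{iθ₂}+r₃ω₃e^{iθ₃}=r₄ω₄e^{iθ₄}.
Eliminating the other unknown: ω₄ = r₂ω₂ sin(θ₂−θ₃) / [r₄ sin(θ₄−θ₃)].
Numerator sine = +0.16505; denominator sine = -0.96547.
Result = 0.0462·2.618·(+0.16505) / (0.1139·(-0.96547)) = -0.18153 rad/s; magnitude 0.18153 rad/s.

0.182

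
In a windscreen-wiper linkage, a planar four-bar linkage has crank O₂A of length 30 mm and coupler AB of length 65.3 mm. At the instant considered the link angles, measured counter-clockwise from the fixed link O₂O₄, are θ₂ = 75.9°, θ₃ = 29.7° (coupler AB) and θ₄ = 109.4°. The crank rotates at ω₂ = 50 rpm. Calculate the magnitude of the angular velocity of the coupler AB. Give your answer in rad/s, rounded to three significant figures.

ω₂ = 5.236 rad/s (from 50 rpm).
Differentiating the loop-closure r₂e^{iθ₂}+r₃e^{iθ₃}=r₁+r₄e^{iθ₄} gives r₂ω₂e^{iθ₂}+r₃ω₃e^{iθ₃}=r₄ω₄e^{iθ₄}.
Eliminating the other unknown: ω₃ = r₂ω₂ sin(θ₄−θ₂) / [r₃ sin(θ₃−θ₄)].
Numerator sine = +0.55194; denominator sine = -0.98389.
Result = 0.03·5.236·(+0.55194) / (0.0653·(-0.98389)) = -1.3494 rad/s; magnitude 1.3494 rad/s.

1.35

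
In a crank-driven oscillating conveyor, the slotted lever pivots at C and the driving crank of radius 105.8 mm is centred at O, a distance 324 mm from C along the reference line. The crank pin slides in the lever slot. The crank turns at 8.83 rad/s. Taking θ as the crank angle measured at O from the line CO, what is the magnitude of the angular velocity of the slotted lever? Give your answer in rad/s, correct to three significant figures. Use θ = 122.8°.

0.824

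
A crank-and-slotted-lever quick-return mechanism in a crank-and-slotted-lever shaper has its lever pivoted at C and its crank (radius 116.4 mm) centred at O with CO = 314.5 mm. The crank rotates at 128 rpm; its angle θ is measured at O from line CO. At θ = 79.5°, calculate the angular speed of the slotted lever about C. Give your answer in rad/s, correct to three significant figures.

2.15

ω = 13.4 rad/s (from 128 rpm).
Crank pin A relative to C: A = (d + r cosθ, r sinθ); lever angle φ = atan2(r sinθ, d + r cosθ).
Differentiating tanφ: φ̇ = rω(d cosθ + r)/(d² + r² + 2dr cosθ).
d² + r² + 2dr cosθ = |CA|² = 0.125802 m²;  d cosθ + r = +0.17371 m.
|ω_lever| = |0.1164·13.4·+0.17371| / 0.125802 = 2.1545 rad/s.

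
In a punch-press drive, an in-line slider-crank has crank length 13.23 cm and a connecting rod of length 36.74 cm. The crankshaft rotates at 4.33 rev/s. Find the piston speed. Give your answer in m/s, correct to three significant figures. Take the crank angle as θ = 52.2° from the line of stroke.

ω = 2π·4.33 = 27.21 rad/s
For an in-line slider-crank, x = r cosθ + √(L² − r² sin²θ), so v = −rω sinθ·[1 + r cosθ/√(L² − r² sin²θ)].
With r = 0.1323 m, L = 0.3674 m, θ = 52.2°: √(L² − r² sin²θ) = 0.35221 m.
v = −0.1323·27.21·0.79016·[1 + 0.1323·0.61291/0.35221] = -3.4988 m/s.
|v| = 3.4988 m/s.

3.50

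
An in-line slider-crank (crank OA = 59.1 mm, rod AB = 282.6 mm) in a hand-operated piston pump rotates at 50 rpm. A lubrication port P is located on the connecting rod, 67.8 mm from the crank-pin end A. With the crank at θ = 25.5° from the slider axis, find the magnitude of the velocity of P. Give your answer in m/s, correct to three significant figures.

0.254

ω = 5.236 rad/s.  Crank-pin speed |V_A| = rω = 0.30945 m/s, perpendicular to OA.
Rod angle: sinφ = −(r/L) sinθ ⇒ φ = -5.165°; ω_rod = −rω cosθ/√(L²−r²sin²θ) = -0.99236 rad/s.
V_P = V_A + ω_rod × AP, with AP = 0.0678 m along the rod.
Components: V_Px = −rω sinθ − a·ω_rod·sinφ = -0.13928 m/s;  V_Py = rω cosθ + a·ω_rod·cosφ = +0.21229 m/s.
|V_P| = √(V_Px² + V_Py²) = 0.2539 m/s.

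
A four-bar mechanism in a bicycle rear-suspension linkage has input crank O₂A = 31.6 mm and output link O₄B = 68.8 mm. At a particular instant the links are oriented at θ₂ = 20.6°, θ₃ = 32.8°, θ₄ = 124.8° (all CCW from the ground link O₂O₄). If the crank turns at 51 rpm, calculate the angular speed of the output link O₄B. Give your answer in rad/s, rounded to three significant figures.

0.519

ω₂ = 5.341 rad/s (from 51 rpm).
Differentiating the loop-closure r₂e^{iθ₂}+r₃e^{iθ₃}=r₁+r₄e^{iθ₄} gives r₂ω₂e^{iθ₂}+r₃ω₃e^{iθ₃}=r₄ω₄e^{iθ₄}.
Eliminating the other unknown: ω₄ = r₂ω₂ sin(θ₂−θ₃) / [r₄ sin(θ₄−θ₃)].
Numerator sine = -0.21132; denominator sine = +0.99939.
Result = 0.0316·5.341·(-0.21132) / (0.0688·(+0.99939)) = -0.5187 rad/s; magnitude 0.5187 rad/s.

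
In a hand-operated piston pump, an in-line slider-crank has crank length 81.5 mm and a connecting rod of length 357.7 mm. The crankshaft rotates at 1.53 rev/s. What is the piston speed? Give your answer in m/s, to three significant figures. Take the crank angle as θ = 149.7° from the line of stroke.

0.317

ω = 2π·1.53 = 9.613 rad/s
For an in-line slider-crank, x = r cosθ + √(L² − r² sin²θ), so v = −rω sinθ·[1 + r cosθ/√(L² − r² sin²θ)].
With r = 0.0815 m, L = 0.3577 m, θ = 149.7°: √(L² − r² sin²θ) = 0.35533 m.
v = −0.0815·9.613·0.50453·[1 + 0.0815·-0.86340/0.35533] = -0.31701 m/s.
|v| = 0.31701 m/s.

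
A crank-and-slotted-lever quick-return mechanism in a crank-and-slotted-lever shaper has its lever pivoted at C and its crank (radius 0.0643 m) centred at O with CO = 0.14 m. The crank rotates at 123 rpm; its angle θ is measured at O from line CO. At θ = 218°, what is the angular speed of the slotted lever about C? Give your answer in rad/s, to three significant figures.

3.99

ω = 12.88 rad/s (from 123 rpm).
Crank pin A relative to C: A = (d + r cosθ, r sinθ); lever angle φ = atan2(r sinθ, d + r cosθ).
Differentiating tanφ: φ̇ = rω(d cosθ + r)/(d² + r² + 2dr cosθ).
d² + r² + 2dr cosθ = |CA|² = 0.00954714 m²;  d cosθ + r = -0.046022 m.
|ω_lever| = |0.0643·12.88·-0.046022| / 0.00954714 = 3.9924 rad/s.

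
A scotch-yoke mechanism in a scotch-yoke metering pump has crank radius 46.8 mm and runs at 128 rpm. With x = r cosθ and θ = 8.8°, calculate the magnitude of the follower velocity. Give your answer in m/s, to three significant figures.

0.0960

ω = 13.4 rad/s (from 128 rpm).
x = r cosθ ⇒ ẋ = −rω sinθ.
|v| = rω|sinθ| = 0.0468·13.4·|sin 8.8°| = 0.09597 m/s.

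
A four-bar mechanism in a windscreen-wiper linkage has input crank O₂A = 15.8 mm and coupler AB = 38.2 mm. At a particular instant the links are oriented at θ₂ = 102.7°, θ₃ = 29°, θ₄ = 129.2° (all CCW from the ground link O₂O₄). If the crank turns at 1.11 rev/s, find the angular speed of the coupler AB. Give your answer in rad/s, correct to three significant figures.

ω₂ = 6.974 rad/s (from 1.11 rev/s).
Differentiating the loop-closure r₂e^{iθ₂}+r₃e^{iθ₃}=r₁+r₄e^{iθ₄} gives r₂ω₂e^{iθ₂}+r₃ω₃e^{iθ₃}=r₄ω₄e^{iθ₄}.
Eliminating the other unknown: ω₃ = r₂ω₂ sin(θ₄−θ₂) / [r₃ sin(θ₃−θ₄)].
Numerator sine = +0.44620; denominator sine = -0.98420.
Result = 0.0158·6.974·(+0.44620) / (0.0382·(-0.98420)) = -1.3078 rad/s; magnitude 1.3078 rad/s.

1.31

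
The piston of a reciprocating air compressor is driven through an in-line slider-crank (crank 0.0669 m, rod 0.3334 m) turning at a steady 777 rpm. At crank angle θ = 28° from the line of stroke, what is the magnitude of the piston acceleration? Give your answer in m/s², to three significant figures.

ω = 2π·777/60 = 81.37 rad/s
x(θ) = r cosθ + √(L² − r² sin²θ); with ω constant, a = ω²·d²x/dθ².
d²x/dθ² = −r cosθ − r²(cos2θ)/√u − r⁴ sin²2θ/(4u^{3/2}),  u = L² − r² sin²θ = 0.110169 m².
Substituting r = 0.0669 m, L = 0.3334 m, θ = 28°: d²x/dθ² = -0.066704 m.
a = ω²·d²x/dθ² = (81.37)²·(-0.066704) = -441.62 m/s²;  |a| = 441.62 m/s².

442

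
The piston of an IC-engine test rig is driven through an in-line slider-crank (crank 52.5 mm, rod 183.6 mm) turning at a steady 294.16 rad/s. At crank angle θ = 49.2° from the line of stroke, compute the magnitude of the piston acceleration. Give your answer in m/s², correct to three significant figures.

ω = 294.2 rad/s
x(θ) = r cosθ + √(L² − r² sin²θ); with ω constant, a = ω²·d²x/dθ².
d²x/dθ² = −r cosθ − r²(cos2θ)/√u − r⁴ sin²2θ/(4u^{3/2}),  u = L² − r² sin²θ = 0.0321295 m².
Substituting r = 0.0525 m, L = 0.1836 m, θ = 49.2°: d²x/dθ² = -0.032381 m.
a = ω²·d²x/dθ² = (294.2)²·(-0.032381) = -2801.9 m/s²;  |a| = 2801.9 m/s².

2800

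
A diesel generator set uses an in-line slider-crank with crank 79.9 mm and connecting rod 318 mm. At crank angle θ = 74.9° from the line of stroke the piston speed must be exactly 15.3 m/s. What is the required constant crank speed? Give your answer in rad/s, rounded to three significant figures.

For an in-line slider-crank, |v_piston| = rω|sinθ|·[1 + r cosθ/√(L² − r² sin²θ)].
With r = 0.0799 m, L = 0.318 m, θ = 74.9°: the bracketed kinematic factor |dx/dθ| = 0.082346 m.
ω = v/|dx/dθ| = 15.3/0.082346 = 185.8 rad/s.

186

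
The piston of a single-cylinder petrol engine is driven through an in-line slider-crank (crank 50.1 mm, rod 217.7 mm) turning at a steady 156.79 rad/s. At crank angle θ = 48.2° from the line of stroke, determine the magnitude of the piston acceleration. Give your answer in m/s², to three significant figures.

793

ω = 156.8 rad/s
x(θ) = r cosθ + √(L² − r² sin²θ); with ω constant, a = ω²·d²x/dθ².
d²x/dθ² = −r cosθ − r²(cos2θ)/√u − r⁴ sin²2θ/(4u^{3/2}),  u = L² − r² sin²θ = 0.0459984 m².
Substituting r = 0.0501 m, L = 0.2177 m, θ = 48.2°: d²x/dθ² = -0.032246 m.
a = ω²·d²x/dθ² = (156.8)²·(-0.032246) = -792.72 m/s²;  |a| = 792.72 m/s².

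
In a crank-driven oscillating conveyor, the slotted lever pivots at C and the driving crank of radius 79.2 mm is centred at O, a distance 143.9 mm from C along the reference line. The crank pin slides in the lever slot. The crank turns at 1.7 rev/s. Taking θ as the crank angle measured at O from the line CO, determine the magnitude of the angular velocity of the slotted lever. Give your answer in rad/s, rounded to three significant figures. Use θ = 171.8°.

12.1

ω = 10.68 rad/s (from 1.7 rev/s).
Crank pin A relative to C: A = (d + r cosθ, r sinθ); lever angle φ = atan2(r sinθ, d + r cosθ).
Differentiating tanφ: φ̇ = rω(d cosθ + r)/(d² + r² + 2dr cosθ).
d² + r² + 2dr cosθ = |CA|² = 0.00441913 m²;  d cosθ + r = -0.063229 m.
|ω_lever| = |0.0792·10.68·-0.063229| / 0.00441913 = 12.104 rad/s.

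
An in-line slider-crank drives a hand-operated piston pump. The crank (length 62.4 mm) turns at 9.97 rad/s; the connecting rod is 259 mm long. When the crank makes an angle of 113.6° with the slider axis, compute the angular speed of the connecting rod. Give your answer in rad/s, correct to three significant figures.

0.986

ω = 9.97 rad/s
The rod makes angle φ with the slider axis where L sinφ = r sinθ; differentiating, L cosφ·φ̇ = r ω cosθ.
L cosφ = √(L² − r² sin²θ) = 0.25261 m.
|ω_rod| = r ω |cosθ| / √(L² − r² sin²θ) = 0.0624·9.97·0.40035/0.25261 = 0.98598 rad/s.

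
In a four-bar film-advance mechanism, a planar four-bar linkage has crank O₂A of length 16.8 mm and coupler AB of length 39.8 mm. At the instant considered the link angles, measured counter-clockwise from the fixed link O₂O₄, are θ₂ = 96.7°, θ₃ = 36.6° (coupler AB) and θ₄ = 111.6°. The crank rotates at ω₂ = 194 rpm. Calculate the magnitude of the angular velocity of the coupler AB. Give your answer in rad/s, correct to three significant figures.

ω₂ = 20.32 rad/s (from 194 rpm).
Differentiating the loop-closure r₂e^{iθ₂}+r₃e^{iθ₃}=r₁+r₄e^{iθ₄} gives r₂ω₂e^{iθ₂}+r₃ω₃e^{iθ₃}=r₄ω₄e^{iθ₄}.
Eliminating the other unknown: ω₃ = r₂ω₂ sin(θ₄−θ₂) / [r₃ sin(θ₃−θ₄)].
Numerator sine = +0.25713; denominator sine = -0.96593.
Result = 0.0168·20.32·(+0.25713) / (0.0398·(-0.96593)) = -2.2828 rad/s; magnitude 2.2828 rad/s.

2.28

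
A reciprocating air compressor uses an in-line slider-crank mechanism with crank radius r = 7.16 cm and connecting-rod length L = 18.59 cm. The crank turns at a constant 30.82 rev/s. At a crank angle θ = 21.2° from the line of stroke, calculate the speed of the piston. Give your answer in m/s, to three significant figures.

6.83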